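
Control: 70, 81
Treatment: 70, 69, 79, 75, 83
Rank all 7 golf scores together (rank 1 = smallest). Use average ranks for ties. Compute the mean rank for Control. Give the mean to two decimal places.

4.25

Sorted (ascending): 69, 70, 70, 75, 79, 81, 83
The 2 values of 70 occupy positions 2–3 → average rank (2+3)/2 = 2.5.
Control values → pooled ranks: 70→2.5, 81→6
Mean rank = (2.5 + 6) / 2 = 4.25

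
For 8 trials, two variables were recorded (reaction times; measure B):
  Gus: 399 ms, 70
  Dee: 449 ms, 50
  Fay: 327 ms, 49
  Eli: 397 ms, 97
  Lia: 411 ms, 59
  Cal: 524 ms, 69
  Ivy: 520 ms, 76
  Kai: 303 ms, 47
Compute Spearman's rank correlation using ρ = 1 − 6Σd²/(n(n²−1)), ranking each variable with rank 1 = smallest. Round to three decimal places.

Ranks of variable 1: 4, 6, 2, 3, 5, 8, 7, 1
Ranks of variable 2: 6, 3, 2, 8, 4, 5, 7, 1
d = r₁ − r₂: -2, 3, 0, -5, 1, 3, 0, 0
d²: 4, 9, 0, 25, 1, 9, 0, 0; Σd² = 48
ρ = 1 − 6·48/(8·63) = 1 − 288/504 = 0.429

0.429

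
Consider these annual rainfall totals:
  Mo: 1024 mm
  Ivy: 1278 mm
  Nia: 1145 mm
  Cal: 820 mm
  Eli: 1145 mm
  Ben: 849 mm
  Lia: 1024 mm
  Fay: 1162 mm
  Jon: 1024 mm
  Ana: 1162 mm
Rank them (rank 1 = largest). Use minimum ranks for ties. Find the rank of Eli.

4

Sorted (descending): 1278, 1162, 1162, 1145, 1145, 1024, 1024, 1024, 849, 820
The 2 values of 1162 occupy positions 2–3 → each gets rank 2.
The 2 values of 1145 occupy positions 4–5 → each gets rank 4.
The 3 values of 1024 occupy positions 6–8 → each gets rank 6.
Eli has value 1145 mm → rank 4.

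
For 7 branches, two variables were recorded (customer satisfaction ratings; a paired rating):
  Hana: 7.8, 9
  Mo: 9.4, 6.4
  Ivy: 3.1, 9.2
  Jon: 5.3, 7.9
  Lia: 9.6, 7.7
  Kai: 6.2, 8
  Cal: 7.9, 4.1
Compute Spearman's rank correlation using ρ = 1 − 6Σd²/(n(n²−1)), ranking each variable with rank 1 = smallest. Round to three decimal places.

-0.714

Ranks of variable 1: 4, 6, 1, 2, 7, 3, 5
Ranks of variable 2: 6, 2, 7, 4, 3, 5, 1
d = r₁ − r₂: -2, 4, -6, -2, 4, -2, 4
d²: 4, 16, 36, 4, 16, 4, 16; Σd² = 96
ρ = 1 − 6·96/(7·48) = 1 − 576/336 = -0.714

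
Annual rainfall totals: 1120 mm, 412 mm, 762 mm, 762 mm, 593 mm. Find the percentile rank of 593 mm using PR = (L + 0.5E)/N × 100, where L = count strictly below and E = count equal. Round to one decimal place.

N = 5.
Strictly below 593: 1. Equal to 593: 1.
PR = (1 + 0.5·1)/5 × 100 = 30.0

30.0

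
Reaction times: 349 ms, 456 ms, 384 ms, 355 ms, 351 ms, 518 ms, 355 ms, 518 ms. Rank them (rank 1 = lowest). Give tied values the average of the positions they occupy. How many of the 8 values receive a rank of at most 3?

Sorted (ascending): 349, 351, 355, 355, 384, 456, 518, 518
The 2 values of 355 occupy positions 3–4 → average rank (3+4)/2 = 3.5.
The 2 values of 518 occupy positions 7–8 → average rank (7+8)/2 = 7.5.
Ranks ≤ 3: {1, 2} → 2 values.

2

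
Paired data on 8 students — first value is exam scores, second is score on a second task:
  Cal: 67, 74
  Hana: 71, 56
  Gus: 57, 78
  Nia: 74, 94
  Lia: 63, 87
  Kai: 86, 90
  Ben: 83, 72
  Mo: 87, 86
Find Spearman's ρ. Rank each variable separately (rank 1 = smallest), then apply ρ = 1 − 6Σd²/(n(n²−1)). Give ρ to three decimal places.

0.190

Ranks of variable 1: 3, 4, 1, 5, 2, 7, 6, 8
Ranks of variable 2: 3, 1, 4, 8, 6, 7, 2, 5
d = r₁ − r₂: 0, 3, -3, -3, -4, 0, 4, 3
d²: 0, 9, 9, 9, 16, 0, 16, 9; Σd² = 68
ρ = 1 − 6·68/(8·63) = 1 − 408/504 = 0.190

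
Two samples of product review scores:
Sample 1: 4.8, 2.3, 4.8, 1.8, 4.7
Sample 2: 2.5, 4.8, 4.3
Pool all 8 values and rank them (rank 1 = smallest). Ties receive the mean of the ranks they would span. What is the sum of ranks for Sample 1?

Sorted (ascending): 1.8, 2.3, 2.5, 4.3, 4.7, 4.8, 4.8, 4.8
The 3 values of 4.8 occupy positions 6–8 → average rank 7.
Sample 1 values → pooled ranks: 4.8→7, 2.3→2, 4.8→7, 1.8→1, 4.7→5
Rank sum = 7 + 2 + 7 + 1 + 5 = 22

22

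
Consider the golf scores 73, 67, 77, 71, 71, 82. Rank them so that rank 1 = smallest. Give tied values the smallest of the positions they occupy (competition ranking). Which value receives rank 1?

67

Sorted (ascending): 67, 71, 71, 73, 77, 82
The 2 values of 71 occupy positions 2–3 → each gets rank 2.
Rank 1 → value 67.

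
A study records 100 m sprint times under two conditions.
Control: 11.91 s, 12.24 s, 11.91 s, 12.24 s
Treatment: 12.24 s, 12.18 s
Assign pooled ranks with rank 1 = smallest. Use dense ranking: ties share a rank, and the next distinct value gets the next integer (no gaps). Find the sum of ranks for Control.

8

Sorted (ascending): 11.91, 11.91, 12.18, 12.24, 12.24, 12.24
The 2 values of 11.91 share dense rank 1.
The 3 values of 12.24 share dense rank 3.
Remaining distinct values take the next consecutive integers.
Control values → pooled ranks: 11.91→1, 12.24→3, 11.91→1, 12.24→3
Rank sum = 1 + 3 + 1 + 3 = 8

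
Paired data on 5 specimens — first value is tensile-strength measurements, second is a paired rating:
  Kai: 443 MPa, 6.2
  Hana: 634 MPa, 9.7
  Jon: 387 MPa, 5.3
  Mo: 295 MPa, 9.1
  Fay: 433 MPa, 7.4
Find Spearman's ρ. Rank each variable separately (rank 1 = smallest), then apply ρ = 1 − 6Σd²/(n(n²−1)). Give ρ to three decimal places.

Ranks of variable 1: 4, 5, 2, 1, 3
Ranks of variable 2: 2, 5, 1, 4, 3
d = r₁ − r₂: 2, 0, 1, -3, 0
d²: 4, 0, 1, 9, 0; Σd² = 14
ρ = 1 − 6·14/(5·24) = 1 − 84/120 = 0.300

0.300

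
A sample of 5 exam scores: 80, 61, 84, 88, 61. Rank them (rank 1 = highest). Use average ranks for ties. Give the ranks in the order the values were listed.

Sorted (descending): 88, 84, 80, 61, 61
The 2 values of 61 occupy positions 4–5 → average rank (4+5)/2 = 4.5.

3, 4.5, 2, 1, 4.5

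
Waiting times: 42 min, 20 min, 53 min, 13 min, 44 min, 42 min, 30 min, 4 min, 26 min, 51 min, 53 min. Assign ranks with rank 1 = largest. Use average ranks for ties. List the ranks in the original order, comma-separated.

Sorted (descending): 53, 53, 51, 44, 42, 42, 30, 26, 20, 13, 4
The 2 values of 53 occupy positions 1–2 → average rank (1+2)/2 = 1.5.
The 2 values of 42 occupy positions 5–6 → average rank (5+6)/2 = 5.5.

5.5, 9, 1.5, 10, 4, 5.5, 7, 11, 8, 3, 1.5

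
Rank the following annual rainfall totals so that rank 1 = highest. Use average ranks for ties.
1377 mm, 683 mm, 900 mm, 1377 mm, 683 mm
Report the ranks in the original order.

Sorted (descending): 1377, 1377, 900, 683, 683
The 2 values of 1377 occupy positions 1–2 → average rank (1+2)/2 = 1.5.
The 2 values of 683 occupy positions 4–5 → average rank (4+5)/2 = 4.5.

1.5, 4.5, 3, 1.5, 4.5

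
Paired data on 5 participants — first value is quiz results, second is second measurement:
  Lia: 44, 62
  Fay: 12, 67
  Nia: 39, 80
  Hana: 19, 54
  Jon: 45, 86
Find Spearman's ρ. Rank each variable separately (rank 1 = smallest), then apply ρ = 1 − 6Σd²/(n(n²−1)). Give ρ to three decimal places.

0.500

Ranks of variable 1: 4, 1, 3, 2, 5
Ranks of variable 2: 2, 3, 4, 1, 5
d = r₁ − r₂: 2, -2, -1, 1, 0
d²: 4, 4, 1, 1, 0; Σd² = 10
ρ = 1 − 6·10/(5·24) = 1 − 60/120 = 0.500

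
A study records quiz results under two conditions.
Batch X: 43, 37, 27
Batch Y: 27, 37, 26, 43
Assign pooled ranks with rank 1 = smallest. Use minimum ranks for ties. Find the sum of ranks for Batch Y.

Sorted (ascending): 26, 27, 27, 37, 37, 43, 43
The 2 values of 27 occupy positions 2–3 → each gets rank 2.
The 2 values of 37 occupy positions 4–5 → each gets rank 4.
The 2 values of 43 occupy positions 6–7 → each gets rank 6.
Batch Y values → pooled ranks: 27→2, 37→4, 26→1, 43→6
Rank sum = 2 + 4 + 1 + 6 = 13

13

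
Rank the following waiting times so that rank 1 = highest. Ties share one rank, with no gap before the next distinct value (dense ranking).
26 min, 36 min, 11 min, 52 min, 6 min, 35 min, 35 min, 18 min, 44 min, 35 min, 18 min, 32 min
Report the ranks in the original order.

Sorted (descending): 52, 44, 36, 35, 35, 35, 32, 26, 18, 18, 11, 6
The 3 values of 35 share dense rank 4.
The 2 values of 18 share dense rank 7.
Remaining distinct values take the next consecutive integers.

6, 3, 8, 1, 9, 4, 4, 7, 2, 4, 7, 5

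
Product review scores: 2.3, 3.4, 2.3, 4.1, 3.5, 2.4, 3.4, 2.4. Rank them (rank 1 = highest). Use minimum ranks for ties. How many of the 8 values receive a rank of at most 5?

6

Sorted (descending): 4.1, 3.5, 3.4, 3.4, 2.4, 2.4, 2.3, 2.3
The 2 values of 3.4 occupy positions 3–4 → each gets rank 3.
The 2 values of 2.4 occupy positions 5–6 → each gets rank 5.
The 2 values of 2.3 occupy positions 7–8 → each gets rank 7.
Ranks ≤ 5: {1, 2, 3, 3, 5, 5} → 6 values.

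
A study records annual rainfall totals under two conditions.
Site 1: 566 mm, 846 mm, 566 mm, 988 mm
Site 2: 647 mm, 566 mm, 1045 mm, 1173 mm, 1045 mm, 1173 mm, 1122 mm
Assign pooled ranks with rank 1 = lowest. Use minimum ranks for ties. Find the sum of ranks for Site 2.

48

Sorted (ascending): 566, 566, 566, 647, 846, 988, 1045, 1045, 1122, 1173, 1173
The 3 values of 566 occupy positions 1–3 → each gets rank 1.
The 2 values of 1045 occupy positions 7–8 → each gets rank 7.
The 2 values of 1173 occupy positions 10–11 → each gets rank 10.
Site 2 values → pooled ranks: 647→4, 566→1, 1045→7, 1173→10, 1045→7, 1173→10, 1122→9
Rank sum = 4 + 1 + 7 + 10 + 7 + 10 + 9 = 48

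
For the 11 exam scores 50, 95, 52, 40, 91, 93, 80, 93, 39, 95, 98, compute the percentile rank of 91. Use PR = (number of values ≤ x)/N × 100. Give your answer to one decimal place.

54.5

N = 11.
Strictly below 91: 5. Equal to 91: 1.
PR = 6/11 × 100 = 54.5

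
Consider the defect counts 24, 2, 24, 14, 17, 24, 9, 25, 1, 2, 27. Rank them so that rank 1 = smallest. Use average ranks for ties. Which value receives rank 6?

17

Sorted (ascending): 1, 2, 2, 9, 14, 17, 24, 24, 24, 25, 27
The 2 values of 2 occupy positions 2–3 → average rank (2+3)/2 = 2.5.
The 3 values of 24 occupy positions 7–9 → average rank 8.
Rank 6 → value 17.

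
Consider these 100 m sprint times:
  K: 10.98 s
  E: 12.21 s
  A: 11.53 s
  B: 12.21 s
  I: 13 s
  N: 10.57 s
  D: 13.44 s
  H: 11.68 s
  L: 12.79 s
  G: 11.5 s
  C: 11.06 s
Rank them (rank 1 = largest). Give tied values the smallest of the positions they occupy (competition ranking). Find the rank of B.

Sorted (descending): 13.44, 13, 12.79, 12.21, 12.21, 11.68, 11.53, 11.5, 11.06, 10.98, 10.57
The 2 values of 12.21 occupy positions 4–5 → each gets rank 4.
B has value 12.21 s → rank 4.

4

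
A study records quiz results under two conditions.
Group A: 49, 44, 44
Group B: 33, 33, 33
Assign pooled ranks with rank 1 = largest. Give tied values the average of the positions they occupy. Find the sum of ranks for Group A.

Sorted (descending): 49, 44, 44, 33, 33, 33
The 2 values of 44 occupy positions 2–3 → average rank (2+3)/2 = 2.5.
The 3 values of 33 occupy positions 4–6 → average rank 5.
Group A values → pooled ranks: 49→1, 44→2.5, 44→2.5
Rank sum = 1 + 2.5 + 2.5 = 6

6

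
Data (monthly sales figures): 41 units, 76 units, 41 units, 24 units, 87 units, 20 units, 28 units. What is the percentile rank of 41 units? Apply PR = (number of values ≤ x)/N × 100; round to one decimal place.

N = 7.
Strictly below 41: 3. Equal to 41: 2.
PR = 5/7 × 100 = 71.4

71.4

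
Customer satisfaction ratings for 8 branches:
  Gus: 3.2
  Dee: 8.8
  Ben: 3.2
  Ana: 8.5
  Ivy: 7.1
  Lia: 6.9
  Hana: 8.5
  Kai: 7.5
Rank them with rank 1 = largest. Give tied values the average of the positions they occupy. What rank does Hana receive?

2.5

Sorted (descending): 8.8, 8.5, 8.5, 7.5, 7.1, 6.9, 3.2, 3.2
The 2 values of 8.5 occupy positions 2–3 → average rank (2+3)/2 = 2.5.
The 2 values of 3.2 occupy positions 7–8 → average rank (7+8)/2 = 7.5.
Hana has value 8.5 → rank 2.5.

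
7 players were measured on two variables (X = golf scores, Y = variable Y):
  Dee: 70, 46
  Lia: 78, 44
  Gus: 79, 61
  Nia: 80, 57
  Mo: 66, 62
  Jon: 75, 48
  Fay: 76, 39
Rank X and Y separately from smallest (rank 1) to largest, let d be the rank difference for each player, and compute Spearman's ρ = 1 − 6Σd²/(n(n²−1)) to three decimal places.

Ranks of variable 1: 2, 5, 6, 7, 1, 3, 4
Ranks of variable 2: 3, 2, 6, 5, 7, 4, 1
d = r₁ − r₂: -1, 3, 0, 2, -6, -1, 3
d²: 1, 9, 0, 4, 36, 1, 9; Σd² = 60
ρ = 1 − 6·60/(7·48) = 1 − 360/336 = -0.071

-0.071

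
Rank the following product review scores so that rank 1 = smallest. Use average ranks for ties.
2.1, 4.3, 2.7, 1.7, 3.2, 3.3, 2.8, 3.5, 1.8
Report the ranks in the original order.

Sorted (ascending): 1.7, 1.8, 2.1, 2.7, 2.8, 3.2, 3.3, 3.5, 4.3
No ties — each value takes its position as its rank.

3, 9, 4, 1, 6, 7, 5, 8, 2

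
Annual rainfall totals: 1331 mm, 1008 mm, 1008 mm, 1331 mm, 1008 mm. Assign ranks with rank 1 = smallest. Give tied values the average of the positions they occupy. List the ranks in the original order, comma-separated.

4.5, 2, 2, 4.5, 2

Sorted (ascending): 1008, 1008, 1008, 1331, 1331
The 3 values of 1008 occupy positions 1–3 → average rank 2.
The 2 values of 1331 occupy positions 4–5 → average rank (4+5)/2 = 4.5.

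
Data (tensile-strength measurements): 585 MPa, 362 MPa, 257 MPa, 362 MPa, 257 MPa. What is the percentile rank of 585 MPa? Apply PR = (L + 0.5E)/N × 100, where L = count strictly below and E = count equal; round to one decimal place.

N = 5.
Strictly below 585: 4. Equal to 585: 1.
PR = (4 + 0.5·1)/5 × 100 = 90.0

90.0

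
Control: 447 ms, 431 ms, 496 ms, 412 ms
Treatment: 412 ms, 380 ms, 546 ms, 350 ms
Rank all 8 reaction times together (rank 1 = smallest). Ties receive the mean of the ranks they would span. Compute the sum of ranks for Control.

Sorted (ascending): 350, 380, 412, 412, 431, 447, 496, 546
The 2 values of 412 occupy positions 3–4 → average rank (3+4)/2 = 3.5.
Control values → pooled ranks: 447→6, 431→5, 496→7, 412→3.5
Rank sum = 6 + 5 + 7 + 3.5 = 21.5

21.5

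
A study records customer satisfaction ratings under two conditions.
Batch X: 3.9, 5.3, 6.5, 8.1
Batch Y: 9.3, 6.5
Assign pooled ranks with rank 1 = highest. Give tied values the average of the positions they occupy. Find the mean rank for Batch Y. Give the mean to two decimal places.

Sorted (descending): 9.3, 8.1, 6.5, 6.5, 5.3, 3.9
The 2 values of 6.5 occupy positions 3–4 → average rank (3+4)/2 = 3.5.
Batch Y values → pooled ranks: 9.3→1, 6.5→3.5
Mean rank = (1 + 3.5) / 2 = 2.25

2.25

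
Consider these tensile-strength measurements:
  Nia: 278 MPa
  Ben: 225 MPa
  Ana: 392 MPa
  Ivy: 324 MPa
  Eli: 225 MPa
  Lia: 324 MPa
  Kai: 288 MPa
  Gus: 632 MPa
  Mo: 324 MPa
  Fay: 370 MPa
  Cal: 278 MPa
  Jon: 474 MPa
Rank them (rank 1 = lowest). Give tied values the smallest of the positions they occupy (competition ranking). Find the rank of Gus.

Sorted (ascending): 225, 225, 278, 278, 288, 324, 324, 324, 370, 392, 474, 632
The 2 values of 225 occupy positions 1–2 → each gets rank 1.
The 2 values of 278 occupy positions 3–4 → each gets rank 3.
The 3 values of 324 occupy positions 6–8 → each gets rank 6.
Gus has value 632 MPa → rank 12.

12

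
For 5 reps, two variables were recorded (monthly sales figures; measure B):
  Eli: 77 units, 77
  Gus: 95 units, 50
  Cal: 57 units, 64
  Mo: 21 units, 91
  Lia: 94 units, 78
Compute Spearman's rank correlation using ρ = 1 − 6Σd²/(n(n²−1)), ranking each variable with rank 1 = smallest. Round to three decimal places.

-0.600

Ranks of variable 1: 3, 5, 2, 1, 4
Ranks of variable 2: 3, 1, 2, 5, 4
d = r₁ − r₂: 0, 4, 0, -4, 0
d²: 0, 16, 0, 16, 0; Σd² = 32
ρ = 1 − 6·32/(5·24) = 1 − 192/120 = -0.600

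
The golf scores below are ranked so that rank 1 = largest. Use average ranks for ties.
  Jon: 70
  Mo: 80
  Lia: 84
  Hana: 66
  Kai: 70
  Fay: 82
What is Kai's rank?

Sorted (descending): 84, 82, 80, 70, 70, 66
The 2 values of 70 occupy positions 4–5 → average rank (4+5)/2 = 4.5.
Kai has value 70 → rank 4.5.

4.5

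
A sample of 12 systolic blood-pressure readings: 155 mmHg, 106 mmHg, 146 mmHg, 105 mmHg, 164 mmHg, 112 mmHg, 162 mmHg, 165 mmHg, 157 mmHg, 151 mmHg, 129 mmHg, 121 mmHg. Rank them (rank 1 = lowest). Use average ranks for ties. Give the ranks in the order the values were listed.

Sorted (ascending): 105, 106, 112, 121, 129, 146, 151, 155, 157, 162, 164, 165
No ties — each value takes its position as its rank.

8, 2, 6, 1, 11, 3, 10, 12, 9, 7, 5, 4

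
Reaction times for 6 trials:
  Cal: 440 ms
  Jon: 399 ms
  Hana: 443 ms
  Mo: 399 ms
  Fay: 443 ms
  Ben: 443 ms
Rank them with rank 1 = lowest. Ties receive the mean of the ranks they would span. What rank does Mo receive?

1.5

Sorted (ascending): 399, 399, 440, 443, 443, 443
The 2 values of 399 occupy positions 1–2 → average rank (1+2)/2 = 1.5.
The 3 values of 443 occupy positions 4–6 → average rank 5.
Mo has value 399 ms → rank 1.5.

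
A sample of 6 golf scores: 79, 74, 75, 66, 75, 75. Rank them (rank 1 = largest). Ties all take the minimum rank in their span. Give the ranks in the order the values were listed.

Sorted (descending): 79, 75, 75, 75, 74, 66
The 3 values of 75 occupy positions 2–4 → each gets rank 2.

1, 5, 2, 6, 2, 2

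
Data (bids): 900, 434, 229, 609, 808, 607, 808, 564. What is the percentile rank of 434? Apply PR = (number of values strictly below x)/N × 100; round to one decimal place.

N = 8.
Strictly below 434: 1. Equal to 434: 1.
PR = 1/8 × 100 = 12.5

12.5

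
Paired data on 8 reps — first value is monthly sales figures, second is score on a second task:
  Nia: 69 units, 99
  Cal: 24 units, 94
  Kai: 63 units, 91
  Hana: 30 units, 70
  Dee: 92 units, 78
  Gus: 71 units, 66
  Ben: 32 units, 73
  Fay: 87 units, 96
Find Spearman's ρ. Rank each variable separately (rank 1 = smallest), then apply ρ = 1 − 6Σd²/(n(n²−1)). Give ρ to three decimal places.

0.095

Ranks of variable 1: 5, 1, 4, 2, 8, 6, 3, 7
Ranks of variable 2: 8, 6, 5, 2, 4, 1, 3, 7
d = r₁ − r₂: -3, -5, -1, 0, 4, 5, 0, 0
d²: 9, 25, 1, 0, 16, 25, 0, 0; Σd² = 76
ρ = 1 − 6·76/(8·63) = 1 − 456/504 = 0.095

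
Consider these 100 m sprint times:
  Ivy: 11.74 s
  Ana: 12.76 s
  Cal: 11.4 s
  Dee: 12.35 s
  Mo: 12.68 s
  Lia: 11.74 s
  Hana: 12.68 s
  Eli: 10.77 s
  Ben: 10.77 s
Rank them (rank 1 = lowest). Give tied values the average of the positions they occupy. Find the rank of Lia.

4.5

Sorted (ascending): 10.77, 10.77, 11.4, 11.74, 11.74, 12.35, 12.68, 12.68, 12.76
The 2 values of 10.77 occupy positions 1–2 → average rank (1+2)/2 = 1.5.
The 2 values of 11.74 occupy positions 4–5 → average rank (4+5)/2 = 4.5.
The 2 values of 12.68 occupy positions 7–8 → average rank (7+8)/2 = 7.5.
Lia has value 11.74 s → rank 4.5.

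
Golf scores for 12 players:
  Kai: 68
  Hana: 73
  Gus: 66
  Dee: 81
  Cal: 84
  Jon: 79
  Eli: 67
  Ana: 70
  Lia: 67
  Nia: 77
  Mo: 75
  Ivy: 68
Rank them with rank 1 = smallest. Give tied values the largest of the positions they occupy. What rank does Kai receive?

5

Sorted (ascending): 66, 67, 67, 68, 68, 70, 73, 75, 77, 79, 81, 84
The 2 values of 67 occupy positions 2–3 → each gets rank 3.
The 2 values of 68 occupy positions 4–5 → each gets rank 5.
Kai has value 68 → rank 5.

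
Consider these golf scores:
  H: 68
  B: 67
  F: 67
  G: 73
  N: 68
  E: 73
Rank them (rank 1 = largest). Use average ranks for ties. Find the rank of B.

5.5

Sorted (descending): 73, 73, 68, 68, 67, 67
The 2 values of 73 occupy positions 1–2 → average rank (1+2)/2 = 1.5.
The 2 values of 68 occupy positions 3–4 → average rank (3+4)/2 = 3.5.
The 2 values of 67 occupy positions 5–6 → average rank (5+6)/2 = 5.5.
B has value 67 → rank 5.5.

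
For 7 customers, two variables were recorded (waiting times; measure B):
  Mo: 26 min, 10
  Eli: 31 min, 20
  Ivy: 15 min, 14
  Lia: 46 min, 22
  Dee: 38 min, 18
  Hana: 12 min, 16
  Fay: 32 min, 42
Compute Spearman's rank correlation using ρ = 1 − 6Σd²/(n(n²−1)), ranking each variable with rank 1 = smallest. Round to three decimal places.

0.679

Ranks of variable 1: 3, 4, 2, 7, 6, 1, 5
Ranks of variable 2: 1, 5, 2, 6, 4, 3, 7
d = r₁ − r₂: 2, -1, 0, 1, 2, -2, -2
d²: 4, 1, 0, 1, 4, 4, 4; Σd² = 18
ρ = 1 − 6·18/(7·48) = 1 − 108/336 = 0.679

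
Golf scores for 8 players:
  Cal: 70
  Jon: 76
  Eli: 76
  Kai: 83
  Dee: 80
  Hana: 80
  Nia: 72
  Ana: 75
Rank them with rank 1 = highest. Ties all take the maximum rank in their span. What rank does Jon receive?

5

Sorted (descending): 83, 80, 80, 76, 76, 75, 72, 70
The 2 values of 80 occupy positions 2–3 → each gets rank 3.
The 2 values of 76 occupy positions 4–5 → each gets rank 5.
Jon has value 76 → rank 5.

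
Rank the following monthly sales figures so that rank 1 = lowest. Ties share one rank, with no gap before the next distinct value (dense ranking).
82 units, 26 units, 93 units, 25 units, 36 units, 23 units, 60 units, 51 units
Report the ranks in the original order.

7, 3, 8, 2, 4, 1, 6, 5

Sorted (ascending): 23, 25, 26, 36, 51, 60, 82, 93
No ties — each value takes its position as its rank.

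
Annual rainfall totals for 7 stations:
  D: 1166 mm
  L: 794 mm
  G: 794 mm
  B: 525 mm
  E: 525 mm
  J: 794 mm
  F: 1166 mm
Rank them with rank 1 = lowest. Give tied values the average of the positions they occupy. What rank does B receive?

Sorted (ascending): 525, 525, 794, 794, 794, 1166, 1166
The 2 values of 525 occupy positions 1–2 → average rank (1+2)/2 = 1.5.
The 3 values of 794 occupy positions 3–5 → average rank 4.
The 2 values of 1166 occupy positions 6–7 → average rank (6+7)/2 = 6.5.
B has value 525 mm → rank 1.5.

1.5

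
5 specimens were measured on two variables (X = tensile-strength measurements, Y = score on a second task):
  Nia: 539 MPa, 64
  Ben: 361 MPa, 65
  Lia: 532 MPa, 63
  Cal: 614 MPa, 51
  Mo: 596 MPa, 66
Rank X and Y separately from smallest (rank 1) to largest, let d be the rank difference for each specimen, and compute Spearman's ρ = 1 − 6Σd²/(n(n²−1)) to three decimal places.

-0.300

Ranks of variable 1: 3, 1, 2, 5, 4
Ranks of variable 2: 3, 4, 2, 1, 5
d = r₁ − r₂: 0, -3, 0, 4, -1
d²: 0, 9, 0, 16, 1; Σd² = 26
ρ = 1 − 6·26/(5·24) = 1 − 156/120 = -0.300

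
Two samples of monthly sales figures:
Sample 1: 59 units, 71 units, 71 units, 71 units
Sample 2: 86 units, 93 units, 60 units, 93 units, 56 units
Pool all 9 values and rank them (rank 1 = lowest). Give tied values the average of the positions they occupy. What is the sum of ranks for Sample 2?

Sorted (ascending): 56, 59, 60, 71, 71, 71, 86, 93, 93
The 3 values of 71 occupy positions 4–6 → average rank 5.
The 2 values of 93 occupy positions 8–9 → average rank (8+9)/2 = 8.5.
Sample 2 values → pooled ranks: 86→7, 93→8.5, 60→3, 93→8.5, 56→1
Rank sum = 7 + 8.5 + 3 + 8.5 + 1 = 28

28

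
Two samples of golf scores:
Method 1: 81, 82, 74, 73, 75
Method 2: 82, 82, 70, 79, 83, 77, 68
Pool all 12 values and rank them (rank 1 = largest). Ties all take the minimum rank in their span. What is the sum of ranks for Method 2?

41

Sorted (descending): 83, 82, 82, 82, 81, 79, 77, 75, 74, 73, 70, 68
The 3 values of 82 occupy positions 2–4 → each gets rank 2.
Method 2 values → pooled ranks: 82→2, 82→2, 70→11, 79→6, 83→1, 77→7, 68→12
Rank sum = 2 + 2 + 11 + 6 + 1 + 7 + 12 = 41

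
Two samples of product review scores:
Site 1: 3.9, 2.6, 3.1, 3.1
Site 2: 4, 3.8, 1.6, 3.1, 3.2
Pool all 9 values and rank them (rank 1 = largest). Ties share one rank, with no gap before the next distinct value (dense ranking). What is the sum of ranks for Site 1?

Sorted (descending): 4, 3.9, 3.8, 3.2, 3.1, 3.1, 3.1, 2.6, 1.6
The 3 values of 3.1 share dense rank 5.
Remaining distinct values take the next consecutive integers.
Site 1 values → pooled ranks: 3.9→2, 2.6→6, 3.1→5, 3.1→5
Rank sum = 2 + 6 + 5 + 5 = 18

18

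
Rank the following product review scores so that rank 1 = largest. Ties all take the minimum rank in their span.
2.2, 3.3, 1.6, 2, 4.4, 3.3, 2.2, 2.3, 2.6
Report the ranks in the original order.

6, 2, 9, 8, 1, 2, 6, 5, 4

Sorted (descending): 4.4, 3.3, 3.3, 2.6, 2.3, 2.2, 2.2, 2, 1.6
The 2 values of 3.3 occupy positions 2–3 → each gets rank 2.
The 2 values of 2.2 occupy positions 6–7 → each gets rank 6.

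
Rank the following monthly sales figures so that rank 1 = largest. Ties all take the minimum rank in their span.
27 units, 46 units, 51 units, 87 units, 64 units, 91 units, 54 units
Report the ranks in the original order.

7, 6, 5, 2, 3, 1, 4

Sorted (descending): 91, 87, 64, 54, 51, 46, 27
No ties — each value takes its position as its rank.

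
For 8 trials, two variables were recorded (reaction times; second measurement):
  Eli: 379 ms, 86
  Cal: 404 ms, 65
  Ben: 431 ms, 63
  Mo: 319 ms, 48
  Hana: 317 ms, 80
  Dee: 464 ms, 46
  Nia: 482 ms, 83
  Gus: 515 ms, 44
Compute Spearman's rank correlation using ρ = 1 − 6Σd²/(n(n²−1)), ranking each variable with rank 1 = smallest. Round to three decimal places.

-0.405

Ranks of variable 1: 3, 4, 5, 2, 1, 6, 7, 8
Ranks of variable 2: 8, 5, 4, 3, 6, 2, 7, 1
d = r₁ − r₂: -5, -1, 1, -1, -5, 4, 0, 7
d²: 25, 1, 1, 1, 25, 16, 0, 49; Σd² = 118
ρ = 1 − 6·118/(8·63) = 1 − 708/504 = -0.405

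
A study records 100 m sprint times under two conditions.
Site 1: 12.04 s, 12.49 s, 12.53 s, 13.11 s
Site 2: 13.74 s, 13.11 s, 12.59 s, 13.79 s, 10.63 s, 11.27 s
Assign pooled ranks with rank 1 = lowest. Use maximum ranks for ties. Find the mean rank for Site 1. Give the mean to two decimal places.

5.00

Sorted (ascending): 10.63, 11.27, 12.04, 12.49, 12.53, 12.59, 13.11, 13.11, 13.74, 13.79
The 2 values of 13.11 occupy positions 7–8 → each gets rank 8.
Site 1 values → pooled ranks: 12.04→3, 12.49→4, 12.53→5, 13.11→8
Mean rank = (3 + 4 + 5 + 8) / 4 = 5.00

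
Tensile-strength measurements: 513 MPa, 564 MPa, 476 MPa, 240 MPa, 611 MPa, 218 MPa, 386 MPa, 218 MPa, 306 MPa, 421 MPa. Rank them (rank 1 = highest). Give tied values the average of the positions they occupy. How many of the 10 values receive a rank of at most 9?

8

Sorted (descending): 611, 564, 513, 476, 421, 386, 306, 240, 218, 218
The 2 values of 218 occupy positions 9–10 → average rank (9+10)/2 = 9.5.
Ranks ≤ 9: {1, 2, 3, 4, 5, 6, 7, 8} → 8 values.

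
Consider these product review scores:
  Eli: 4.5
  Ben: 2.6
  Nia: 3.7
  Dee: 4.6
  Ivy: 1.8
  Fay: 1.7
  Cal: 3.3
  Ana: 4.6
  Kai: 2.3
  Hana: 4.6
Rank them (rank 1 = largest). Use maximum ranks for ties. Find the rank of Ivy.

Sorted (descending): 4.6, 4.6, 4.6, 4.5, 3.7, 3.3, 2.6, 2.3, 1.8, 1.7
The 3 values of 4.6 occupy positions 1–3 → each gets rank 3.
Ivy has value 1.8 → rank 9.

9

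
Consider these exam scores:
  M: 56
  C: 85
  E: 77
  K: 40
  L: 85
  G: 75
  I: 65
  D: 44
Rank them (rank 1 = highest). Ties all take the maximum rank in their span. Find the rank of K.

8

Sorted (descending): 85, 85, 77, 75, 65, 56, 44, 40
The 2 values of 85 occupy positions 1–2 → each gets rank 2.
K has value 40 → rank 8.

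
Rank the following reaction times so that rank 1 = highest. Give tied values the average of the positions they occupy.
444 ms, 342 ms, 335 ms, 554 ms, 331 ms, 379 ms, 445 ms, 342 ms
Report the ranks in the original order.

3, 5.5, 7, 1, 8, 4, 2, 5.5

Sorted (descending): 554, 445, 444, 379, 342, 342, 335, 331
The 2 values of 342 occupy positions 5–6 → average rank (5+6)/2 = 5.5.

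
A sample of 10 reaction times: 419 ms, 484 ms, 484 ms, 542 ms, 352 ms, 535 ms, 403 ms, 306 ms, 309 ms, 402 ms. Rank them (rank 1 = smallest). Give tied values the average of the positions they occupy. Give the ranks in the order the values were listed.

6, 7.5, 7.5, 10, 3, 9, 5, 1, 2, 4

Sorted (ascending): 306, 309, 352, 402, 403, 419, 484, 484, 535, 542
The 2 values of 484 occupy positions 7–8 → average rank (7+8)/2 = 7.5.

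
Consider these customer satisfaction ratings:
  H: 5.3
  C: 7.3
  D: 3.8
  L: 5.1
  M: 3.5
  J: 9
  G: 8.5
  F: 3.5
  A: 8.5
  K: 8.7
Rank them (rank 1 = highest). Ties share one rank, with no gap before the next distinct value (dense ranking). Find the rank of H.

Sorted (descending): 9, 8.7, 8.5, 8.5, 7.3, 5.3, 5.1, 3.8, 3.5, 3.5
The 2 values of 8.5 share dense rank 3.
The 2 values of 3.5 share dense rank 8.
Remaining distinct values take the next consecutive integers.
H has value 5.3 → rank 5.

5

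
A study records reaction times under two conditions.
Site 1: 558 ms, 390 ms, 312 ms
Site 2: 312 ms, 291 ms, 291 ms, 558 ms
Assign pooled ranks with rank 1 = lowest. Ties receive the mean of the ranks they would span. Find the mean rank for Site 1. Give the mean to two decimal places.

5.00

Sorted (ascending): 291, 291, 312, 312, 390, 558, 558
The 2 values of 291 occupy positions 1–2 → average rank (1+2)/2 = 1.5.
The 2 values of 312 occupy positions 3–4 → average rank (3+4)/2 = 3.5.
The 2 values of 558 occupy positions 6–7 → average rank (6+7)/2 = 6.5.
Site 1 values → pooled ranks: 558→6.5, 390→5, 312→3.5
Mean rank = (6.5 + 5 + 3.5) / 3 = 5.00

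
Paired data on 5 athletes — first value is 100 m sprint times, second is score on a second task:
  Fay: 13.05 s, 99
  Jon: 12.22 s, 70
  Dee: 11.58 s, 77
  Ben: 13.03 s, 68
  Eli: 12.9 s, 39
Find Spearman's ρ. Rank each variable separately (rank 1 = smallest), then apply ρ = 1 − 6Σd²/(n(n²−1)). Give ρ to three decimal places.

Ranks of variable 1: 5, 2, 1, 4, 3
Ranks of variable 2: 5, 3, 4, 2, 1
d = r₁ − r₂: 0, -1, -3, 2, 2
d²: 0, 1, 9, 4, 4; Σd² = 18
ρ = 1 − 6·18/(5·24) = 1 − 108/120 = 0.100

0.100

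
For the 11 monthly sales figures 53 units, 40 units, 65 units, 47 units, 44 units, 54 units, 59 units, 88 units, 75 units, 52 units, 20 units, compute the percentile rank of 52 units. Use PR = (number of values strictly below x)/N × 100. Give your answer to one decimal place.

36.4

N = 11.
Strictly below 52: 4. Equal to 52: 1.
PR = 4/11 × 100 = 36.4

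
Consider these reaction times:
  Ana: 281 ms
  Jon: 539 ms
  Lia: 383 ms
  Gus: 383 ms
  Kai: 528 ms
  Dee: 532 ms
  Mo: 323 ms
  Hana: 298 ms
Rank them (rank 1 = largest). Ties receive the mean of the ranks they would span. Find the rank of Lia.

Sorted (descending): 539, 532, 528, 383, 383, 323, 298, 281
The 2 values of 383 occupy positions 4–5 → average rank (4+5)/2 = 4.5.
Lia has value 383 ms → rank 4.5.

4.5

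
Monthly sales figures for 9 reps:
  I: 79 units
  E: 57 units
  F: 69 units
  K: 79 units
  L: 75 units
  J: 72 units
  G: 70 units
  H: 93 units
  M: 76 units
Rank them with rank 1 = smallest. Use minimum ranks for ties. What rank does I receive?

Sorted (ascending): 57, 69, 70, 72, 75, 76, 79, 79, 93
The 2 values of 79 occupy positions 7–8 → each gets rank 7.
I has value 79 units → rank 7.

7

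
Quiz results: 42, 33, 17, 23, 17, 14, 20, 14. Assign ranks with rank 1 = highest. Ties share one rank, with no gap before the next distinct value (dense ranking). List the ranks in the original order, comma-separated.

Sorted (descending): 42, 33, 23, 20, 17, 17, 14, 14
The 2 values of 17 share dense rank 5.
The 2 values of 14 share dense rank 6.
Remaining distinct values take the next consecutive integers.

1, 2, 5, 3, 5, 6, 4, 6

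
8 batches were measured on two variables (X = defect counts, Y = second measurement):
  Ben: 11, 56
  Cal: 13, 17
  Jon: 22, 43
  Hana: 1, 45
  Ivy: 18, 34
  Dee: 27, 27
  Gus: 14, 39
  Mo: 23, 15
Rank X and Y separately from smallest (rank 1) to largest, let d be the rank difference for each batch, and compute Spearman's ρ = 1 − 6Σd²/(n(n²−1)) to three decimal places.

Ranks of variable 1: 2, 3, 6, 1, 5, 8, 4, 7
Ranks of variable 2: 8, 2, 6, 7, 4, 3, 5, 1
d = r₁ − r₂: -6, 1, 0, -6, 1, 5, -1, 6
d²: 36, 1, 0, 36, 1, 25, 1, 36; Σd² = 136
ρ = 1 − 6·136/(8·63) = 1 − 816/504 = -0.619

-0.619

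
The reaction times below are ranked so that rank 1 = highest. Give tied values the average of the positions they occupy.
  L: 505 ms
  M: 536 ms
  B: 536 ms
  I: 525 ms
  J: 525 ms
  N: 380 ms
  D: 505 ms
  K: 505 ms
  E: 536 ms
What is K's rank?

Sorted (descending): 536, 536, 536, 525, 525, 505, 505, 505, 380
The 3 values of 536 occupy positions 1–3 → average rank 2.
The 2 values of 525 occupy positions 4–5 → average rank (4+5)/2 = 4.5.
The 3 values of 505 occupy positions 6–8 → average rank 7.
K has value 505 ms → rank 7.

7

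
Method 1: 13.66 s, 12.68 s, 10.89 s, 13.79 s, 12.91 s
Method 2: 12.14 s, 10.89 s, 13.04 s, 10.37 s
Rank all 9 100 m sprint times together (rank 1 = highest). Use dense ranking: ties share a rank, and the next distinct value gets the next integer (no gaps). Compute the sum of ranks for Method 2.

Sorted (descending): 13.79, 13.66, 13.04, 12.91, 12.68, 12.14, 10.89, 10.89, 10.37
The 2 values of 10.89 share dense rank 7.
Remaining distinct values take the next consecutive integers.
Method 2 values → pooled ranks: 12.14→6, 10.89→7, 13.04→3, 10.37→8
Rank sum = 6 + 7 + 3 + 8 = 24

24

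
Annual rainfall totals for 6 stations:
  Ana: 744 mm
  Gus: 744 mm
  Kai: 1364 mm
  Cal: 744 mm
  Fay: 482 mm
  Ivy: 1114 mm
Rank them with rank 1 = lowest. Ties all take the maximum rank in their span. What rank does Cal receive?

Sorted (ascending): 482, 744, 744, 744, 1114, 1364
The 3 values of 744 occupy positions 2–4 → each gets rank 4.
Cal has value 744 mm → rank 4.

4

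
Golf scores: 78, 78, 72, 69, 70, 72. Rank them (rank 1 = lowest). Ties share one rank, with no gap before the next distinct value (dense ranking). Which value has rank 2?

70

Sorted (ascending): 69, 70, 72, 72, 78, 78
The 2 values of 72 share dense rank 3.
The 2 values of 78 share dense rank 4.
Remaining distinct values take the next consecutive integers.
Rank 2 → value 70.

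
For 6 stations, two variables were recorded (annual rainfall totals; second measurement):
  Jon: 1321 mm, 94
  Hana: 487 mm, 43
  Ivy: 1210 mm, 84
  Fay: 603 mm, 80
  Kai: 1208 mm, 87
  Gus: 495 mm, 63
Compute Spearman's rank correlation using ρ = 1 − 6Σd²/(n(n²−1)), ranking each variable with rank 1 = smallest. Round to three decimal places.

0.943

Ranks of variable 1: 6, 1, 5, 3, 4, 2
Ranks of variable 2: 6, 1, 4, 3, 5, 2
d = r₁ − r₂: 0, 0, 1, 0, -1, 0
d²: 0, 0, 1, 0, 1, 0; Σd² = 2
ρ = 1 − 6·2/(6·35) = 1 − 12/210 = 0.943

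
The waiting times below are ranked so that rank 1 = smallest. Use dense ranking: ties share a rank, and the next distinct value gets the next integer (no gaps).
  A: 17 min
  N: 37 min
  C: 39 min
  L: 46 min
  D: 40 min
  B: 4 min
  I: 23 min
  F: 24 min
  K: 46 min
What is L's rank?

8

Sorted (ascending): 4, 17, 23, 24, 37, 39, 40, 46, 46
The 2 values of 46 share dense rank 8.
Remaining distinct values take the next consecutive integers.
L has value 46 min → rank 8.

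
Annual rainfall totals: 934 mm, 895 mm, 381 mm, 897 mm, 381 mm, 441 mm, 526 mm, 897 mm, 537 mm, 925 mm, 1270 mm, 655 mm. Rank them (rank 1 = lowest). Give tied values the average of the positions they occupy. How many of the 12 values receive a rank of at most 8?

7

Sorted (ascending): 381, 381, 441, 526, 537, 655, 895, 897, 897, 925, 934, 1270
The 2 values of 381 occupy positions 1–2 → average rank (1+2)/2 = 1.5.
The 2 values of 897 occupy positions 8–9 → average rank (8+9)/2 = 8.5.
Ranks ≤ 8: {1.5, 1.5, 3, 4, 5, 6, 7} → 7 values.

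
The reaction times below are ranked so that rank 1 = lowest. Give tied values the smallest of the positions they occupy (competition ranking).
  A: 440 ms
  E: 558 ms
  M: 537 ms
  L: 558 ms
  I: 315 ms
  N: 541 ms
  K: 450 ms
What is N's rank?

5

Sorted (ascending): 315, 440, 450, 537, 541, 558, 558
The 2 values of 558 occupy positions 6–7 → each gets rank 6.
N has value 541 ms → rank 5.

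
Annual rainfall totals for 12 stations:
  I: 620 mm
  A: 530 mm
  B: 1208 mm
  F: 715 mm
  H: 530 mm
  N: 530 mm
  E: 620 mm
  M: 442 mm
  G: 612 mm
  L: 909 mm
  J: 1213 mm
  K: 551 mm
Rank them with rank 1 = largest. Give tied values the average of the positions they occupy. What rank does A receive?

10

Sorted (descending): 1213, 1208, 909, 715, 620, 620, 612, 551, 530, 530, 530, 442
The 2 values of 620 occupy positions 5–6 → average rank (5+6)/2 = 5.5.
The 3 values of 530 occupy positions 9–11 → average rank 10.
A has value 530 mm → rank 10.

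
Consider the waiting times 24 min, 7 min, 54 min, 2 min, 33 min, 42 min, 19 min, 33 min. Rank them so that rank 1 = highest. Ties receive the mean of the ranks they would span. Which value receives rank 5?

24

Sorted (descending): 54, 42, 33, 33, 24, 19, 7, 2
The 2 values of 33 occupy positions 3–4 → average rank (3+4)/2 = 3.5.
Rank 5 → value 24.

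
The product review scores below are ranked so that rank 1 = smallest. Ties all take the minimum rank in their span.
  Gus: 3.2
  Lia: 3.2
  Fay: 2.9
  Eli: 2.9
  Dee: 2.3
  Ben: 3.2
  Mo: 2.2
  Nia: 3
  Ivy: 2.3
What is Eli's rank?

4

Sorted (ascending): 2.2, 2.3, 2.3, 2.9, 2.9, 3, 3.2, 3.2, 3.2
The 2 values of 2.3 occupy positions 2–3 → each gets rank 2.
The 2 values of 2.9 occupy positions 4–5 → each gets rank 4.
The 3 values of 3.2 occupy positions 7–9 → each gets rank 7.
Eli has value 2.9 → rank 4.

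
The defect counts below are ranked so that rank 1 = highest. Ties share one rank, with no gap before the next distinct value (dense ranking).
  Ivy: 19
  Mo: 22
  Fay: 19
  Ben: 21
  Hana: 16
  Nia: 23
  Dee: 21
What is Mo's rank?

Sorted (descending): 23, 22, 21, 21, 19, 19, 16
The 2 values of 21 share dense rank 3.
The 2 values of 19 share dense rank 4.
Remaining distinct values take the next consecutive integers.
Mo has value 22 → rank 2.

2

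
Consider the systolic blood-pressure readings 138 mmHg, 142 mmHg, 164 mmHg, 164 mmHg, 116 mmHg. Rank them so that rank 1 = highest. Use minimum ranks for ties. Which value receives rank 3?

Sorted (descending): 164, 164, 142, 138, 116
The 2 values of 164 occupy positions 1–2 → each gets rank 1.
Rank 3 → value 142.

142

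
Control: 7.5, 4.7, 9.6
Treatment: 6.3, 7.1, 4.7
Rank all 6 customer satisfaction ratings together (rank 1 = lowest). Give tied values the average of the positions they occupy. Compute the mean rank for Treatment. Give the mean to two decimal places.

Sorted (ascending): 4.7, 4.7, 6.3, 7.1, 7.5, 9.6
The 2 values of 4.7 occupy positions 1–2 → average rank (1+2)/2 = 1.5.
Treatment values → pooled ranks: 6.3→3, 7.1→4, 4.7→1.5
Mean rank = (3 + 4 + 1.5) / 3 = 2.83

2.83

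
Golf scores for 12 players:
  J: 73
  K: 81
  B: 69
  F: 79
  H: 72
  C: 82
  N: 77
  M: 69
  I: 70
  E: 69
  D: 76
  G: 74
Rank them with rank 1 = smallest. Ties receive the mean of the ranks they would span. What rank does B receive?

Sorted (ascending): 69, 69, 69, 70, 72, 73, 74, 76, 77, 79, 81, 82
The 3 values of 69 occupy positions 1–3 → average rank 2.
B has value 69 → rank 2.

2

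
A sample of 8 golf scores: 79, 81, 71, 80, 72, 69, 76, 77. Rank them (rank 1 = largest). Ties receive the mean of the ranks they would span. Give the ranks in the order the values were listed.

3, 1, 7, 2, 6, 8, 5, 4

Sorted (descending): 81, 80, 79, 77, 76, 72, 71, 69
No ties — each value takes its position as its rank.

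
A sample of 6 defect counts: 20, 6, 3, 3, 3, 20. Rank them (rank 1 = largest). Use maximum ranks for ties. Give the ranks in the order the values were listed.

2, 3, 6, 6, 6, 2

Sorted (descending): 20, 20, 6, 3, 3, 3
The 2 values of 20 occupy positions 1–2 → each gets rank 2.
The 3 values of 3 occupy positions 4–6 → each gets rank 6.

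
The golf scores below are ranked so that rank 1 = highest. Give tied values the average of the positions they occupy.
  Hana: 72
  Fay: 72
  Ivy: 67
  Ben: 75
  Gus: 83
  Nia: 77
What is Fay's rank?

Sorted (descending): 83, 77, 75, 72, 72, 67
The 2 values of 72 occupy positions 4–5 → average rank (4+5)/2 = 4.5.
Fay has value 72 → rank 4.5.

4.5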